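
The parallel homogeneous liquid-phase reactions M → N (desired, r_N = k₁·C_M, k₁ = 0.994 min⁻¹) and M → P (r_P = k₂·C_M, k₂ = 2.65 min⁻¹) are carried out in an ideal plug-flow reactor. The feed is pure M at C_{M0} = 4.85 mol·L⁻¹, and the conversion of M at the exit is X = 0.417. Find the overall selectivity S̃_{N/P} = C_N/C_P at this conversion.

C_M = C_{M0}(1−X) = 2.828 mol·L⁻¹.
Both paths are first order in M, so the instantaneous fraction to N is constant: dC_N/d(−C_M) = k₁/(k₁+k₂) = 0.2728.
C_N = 0.2728·(C_{M0}−C_M) = 0.2728×2.022 = 0.552 mol·L⁻¹.
C_P = (C_{M0}−C_M)−C_N = 1.471 mol·L⁻¹; S̃_{N/P} = 0.5517/1.471 = 0.375.

0.375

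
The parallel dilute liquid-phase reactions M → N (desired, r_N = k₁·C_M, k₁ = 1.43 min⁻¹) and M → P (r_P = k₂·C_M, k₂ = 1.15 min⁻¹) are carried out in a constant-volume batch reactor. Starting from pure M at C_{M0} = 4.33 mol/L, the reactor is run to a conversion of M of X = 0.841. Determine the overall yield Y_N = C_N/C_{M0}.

0.466

C_M = C_{M0}(1−X) = 0.6885 mol/L.
Both paths are first order in M, so the instantaneous fraction to N is constant: dC_N/d(−C_M) = k₁/(k₁+k₂) = 0.5543.
C_N = 0.5543·(C_{M0}−C_M) = 0.5543×3.642 = 2.02 mol/L.
Y_N = C_N/C_{M0} = 2.018/4.33 = 0.466.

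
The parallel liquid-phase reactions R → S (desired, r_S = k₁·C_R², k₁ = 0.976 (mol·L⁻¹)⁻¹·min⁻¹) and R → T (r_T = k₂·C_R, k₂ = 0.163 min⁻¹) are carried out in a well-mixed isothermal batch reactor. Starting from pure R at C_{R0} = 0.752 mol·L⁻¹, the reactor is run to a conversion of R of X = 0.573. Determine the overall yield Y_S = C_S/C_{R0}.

0.432

C_R = C_{R0}(1−X) = 0.3211 mol·L⁻¹.
Along a PFR/batch, dC_T/dC_R = −r_T/(r_S+r_T) = −k₂/(k₂+k₁·C_R).
Integrating from C_{R0} to C_R: C_T = (0.163/0.976)·ln[(0.163+0.976·0.752)/(0.163+0.976·0.321)] = 0.1670·ln(0.8970/0.4764) = 0.1057 mol·L⁻¹.
Then C_S = (C_{R0}−C_R) − C_T = 0.4309 − 0.1057 = 0.3252 mol·L⁻¹.
Y_S = C_S/C_{R0} = 0.3252/0.752 = 0.432.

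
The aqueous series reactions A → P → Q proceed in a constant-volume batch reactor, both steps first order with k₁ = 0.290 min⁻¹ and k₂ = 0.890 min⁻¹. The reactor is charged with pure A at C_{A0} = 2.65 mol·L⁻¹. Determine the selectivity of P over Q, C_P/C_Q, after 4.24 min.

Solving the coupled first-order balances gives C_P(t) = [k₁/(k₂−k₁)]·C_{A0}·(e^(−k₁t) − e^(−k₂t)).
e^(−k₁t) = e^(−0.290×4.24) = e^(−1.230) = 0.2924; e^(−k₂t) = e^(−3.774) = 0.02297.
C_P = 0.290×2.65/(0.890−0.290) × (0.2924−0.02297) = 1.281×0.2694 = 0.3451 mol·L⁻¹.
C_A = C_{A0}e^(−k₁t) = 0.7749 mol·L⁻¹, so C_Q = C_{A0}−C_A−C_P = 1.530 mol·L⁻¹; C_P/C_Q = 0.226.

0.226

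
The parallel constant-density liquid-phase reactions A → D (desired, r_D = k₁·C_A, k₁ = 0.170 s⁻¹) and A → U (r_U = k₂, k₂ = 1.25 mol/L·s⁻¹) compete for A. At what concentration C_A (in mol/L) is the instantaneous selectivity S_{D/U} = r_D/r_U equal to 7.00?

51.5 mol/L

S_{D/U} = (k₁/k₂)·C_A ⇒ C_A = S·k₂/k₁.
= 7.00×1.25/0.170 = 51.5 mol/L.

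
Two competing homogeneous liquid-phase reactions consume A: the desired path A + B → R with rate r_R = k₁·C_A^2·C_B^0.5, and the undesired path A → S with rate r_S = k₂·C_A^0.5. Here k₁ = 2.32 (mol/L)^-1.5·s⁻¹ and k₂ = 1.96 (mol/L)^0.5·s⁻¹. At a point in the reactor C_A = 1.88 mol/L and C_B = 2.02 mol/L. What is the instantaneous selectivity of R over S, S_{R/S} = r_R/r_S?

4.34

S_{R/S} = r_R/r_S = (k₁·C_A^2·C_B^0.5)/(k₂·C_A^0.5) = (k₁/k₂)·C_A^1.5·C_B^0.5.
= (2.32×1.880^2×2.020^0.5) / (1.96×1.880^0.5) = 11.65/2.687 = 4.34.
Since the desired path is higher order in A, keeping C_A high (PFR or concentrated feed) favours R.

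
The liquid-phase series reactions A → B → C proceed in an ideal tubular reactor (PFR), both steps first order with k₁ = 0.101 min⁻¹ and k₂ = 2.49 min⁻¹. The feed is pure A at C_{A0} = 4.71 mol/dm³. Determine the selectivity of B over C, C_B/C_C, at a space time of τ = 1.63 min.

0.301

The intermediate concentration in a first-order A→B→C sequence is C_B = k₁C_{A0}(e^(−k₁τ) − e^(−k₂τ))/(k₂−k₁).
e^(−k₁τ) = e^(−0.101×1.63) = e^(−0.1646) = 0.8482; e^(−k₂τ) = e^(−4.059) = 0.01727.
C_B = 0.101×4.71/(2.49−0.101) × (0.8482−0.01727) = 0.1991×0.8309 = 0.1655 mol/dm³.
C_A = C_{A0}e^(−k₁τ) = 3.995 mol/dm³, so C_C = C_{A0}−C_A−C_B = 0.5495 mol/dm³; C_B/C_C = 0.301.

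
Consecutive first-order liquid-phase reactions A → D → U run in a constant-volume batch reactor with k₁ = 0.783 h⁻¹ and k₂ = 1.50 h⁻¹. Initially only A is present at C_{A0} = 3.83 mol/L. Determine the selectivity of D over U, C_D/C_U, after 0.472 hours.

2.35

The intermediate concentration in a first-order A→B→C sequence is C_D = k₁C_{A0}(e^(−k₁t) − e^(−k₂t))/(k₂−k₁).
e^(−k₁t) = e^(−0.783×0.472) = e^(−0.3696) = 0.6910; e^(−k₂t) = e^(−0.7080) = 0.4926.
C_D = 0.783×3.83/(1.50−0.783) × (0.6910−0.4926) = 4.183×0.1984 = 0.8298 mol/L.
C_A = C_{A0}e^(−k₁t) = 2.647 mol/L, so C_U = C_{A0}−C_A−C_D = 0.3536 mol/L; C_D/C_U = 2.35.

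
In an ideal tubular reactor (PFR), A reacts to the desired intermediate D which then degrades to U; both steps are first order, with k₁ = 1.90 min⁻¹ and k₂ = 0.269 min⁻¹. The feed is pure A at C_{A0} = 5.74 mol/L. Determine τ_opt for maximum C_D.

For first-order series the maximum of C_D occurs at τ_opt = ln(k₂/k₁)/(k₂−k₁).
= ln(0.269/1.90)/(0.269−1.90) = ln(0.1416)/-1.631 = -1.955/-1.631 = 1.20 min.

1.20 min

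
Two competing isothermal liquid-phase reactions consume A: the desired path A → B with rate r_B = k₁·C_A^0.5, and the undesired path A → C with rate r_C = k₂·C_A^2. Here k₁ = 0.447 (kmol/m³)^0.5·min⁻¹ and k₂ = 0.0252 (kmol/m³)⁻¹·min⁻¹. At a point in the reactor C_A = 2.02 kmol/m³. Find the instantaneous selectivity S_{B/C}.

S_{B/C} = r_B/r_C = (k₁·C_A^0.5)/(k₂·C_A^2) = (k₁/k₂)·C_A^-1.5.
= (0.447×2.020^0.5) / (0.0252×2.020^2) = 0.6353/0.1028 = 6.18.

6.18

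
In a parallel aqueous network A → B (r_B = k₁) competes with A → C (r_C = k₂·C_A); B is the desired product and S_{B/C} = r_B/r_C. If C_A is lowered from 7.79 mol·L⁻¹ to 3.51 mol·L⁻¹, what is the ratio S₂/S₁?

S_{B/C} = (k₁/k₂)·C_A⁻¹, so S₂/S₁ = (C_{A,2}/C_{A,1})⁻¹.
= 7.79/3.51 = 2.22.

2.22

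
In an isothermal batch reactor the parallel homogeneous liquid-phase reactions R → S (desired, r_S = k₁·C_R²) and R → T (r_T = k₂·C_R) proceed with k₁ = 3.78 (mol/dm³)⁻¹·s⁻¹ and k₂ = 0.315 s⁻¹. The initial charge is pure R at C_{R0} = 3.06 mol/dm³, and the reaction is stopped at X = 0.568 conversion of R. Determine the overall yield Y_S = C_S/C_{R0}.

0.546

C_R = C_{R0}(1−X) = 1.322 mol/dm³.
Along a PFR/batch, dC_T/dC_R = −r_T/(r_S+r_T) = −k₂/(k₂+k₁·C_R).
Integrating from C_{R0} to C_R: C_T = (0.315/3.78)·ln[(0.315+3.78·3.06)/(0.315+3.78·1.32)] = 0.08333·ln(11.88/5.312) = 0.06709 mol/dm³.
Then C_S = (C_{R0}−C_R) − C_T = 1.738 − 0.06709 = 1.671 mol/dm³.
Y_S = C_S/C_{R0} = 1.671/3.06 = 0.546.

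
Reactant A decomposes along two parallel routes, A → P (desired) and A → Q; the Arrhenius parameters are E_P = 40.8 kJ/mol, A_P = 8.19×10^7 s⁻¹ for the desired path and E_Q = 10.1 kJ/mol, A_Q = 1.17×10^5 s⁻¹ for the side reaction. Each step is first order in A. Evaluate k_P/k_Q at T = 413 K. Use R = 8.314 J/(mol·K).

Since both paths have the same order in A, the concentration cancels and S_{P/Q} = k_P/k_Q = (A_P/A_Q)·exp[(E_Q−E_P)/(RT)].
(E_Q−E_P)/(RT) = (10.1−40.8)×10³/(8.314×413) = -30700/3434 = -8.941.
k_P/k_Q = (8.19×10^7/1.17×10^5)·exp(-8.941) = 700.0 × 1.309×10^-4 = 0.0917.

0.0917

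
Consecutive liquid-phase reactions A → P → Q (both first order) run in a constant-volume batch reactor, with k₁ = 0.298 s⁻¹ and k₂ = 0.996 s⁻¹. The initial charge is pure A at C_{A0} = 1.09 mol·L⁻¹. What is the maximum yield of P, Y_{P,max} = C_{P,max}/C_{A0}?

0.179

Evaluating C_P at t_opt = ln(k₂/k₁)/(k₂−k₁) gives C_{P,max}/C_{A0} = (k₁/k₂)^[k₂/(k₂−k₁)].
= (0.298/0.996)^(0.996/(0.996−0.298)) = (0.2992)^(1.427) = 0.1787.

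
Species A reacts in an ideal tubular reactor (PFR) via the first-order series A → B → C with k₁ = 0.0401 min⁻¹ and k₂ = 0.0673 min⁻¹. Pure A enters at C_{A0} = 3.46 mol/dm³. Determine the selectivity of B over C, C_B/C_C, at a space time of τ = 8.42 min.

Solving the coupled first-order balances gives C_B(τ) = [k₁/(k₂−k₁)]·C_{A0}·(e^(−k₁τ) − e^(−k₂τ)).
e^(−k₁τ) = e^(−0.0401×8.42) = e^(−0.3376) = 0.7135; e^(−k₂τ) = e^(−0.5667) = 0.5674.
C_B = 0.0401×3.46/(0.0673−0.0401) × (0.7135−0.5674) = 5.101×0.1460 = 0.7449 mol/dm³.
C_A = C_{A0}e^(−k₁τ) = 2.469 mol/dm³, so C_C = C_{A0}−C_A−C_B = 0.2465 mol/dm³; C_B/C_C = 3.02.

3.02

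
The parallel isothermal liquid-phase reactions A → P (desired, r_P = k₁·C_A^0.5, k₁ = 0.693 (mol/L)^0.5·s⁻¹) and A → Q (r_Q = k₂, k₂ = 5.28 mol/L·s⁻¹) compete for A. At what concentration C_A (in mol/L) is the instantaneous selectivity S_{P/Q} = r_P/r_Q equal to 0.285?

4.72 mol/L

S_{P/Q} = (k₁/k₂)·C_A^0.5 ⇒ C_A = (S·k₂/k₁)^(2).
= (0.285×5.28/0.693)^(2) = (2.171)^(2) = 4.72 mol/L.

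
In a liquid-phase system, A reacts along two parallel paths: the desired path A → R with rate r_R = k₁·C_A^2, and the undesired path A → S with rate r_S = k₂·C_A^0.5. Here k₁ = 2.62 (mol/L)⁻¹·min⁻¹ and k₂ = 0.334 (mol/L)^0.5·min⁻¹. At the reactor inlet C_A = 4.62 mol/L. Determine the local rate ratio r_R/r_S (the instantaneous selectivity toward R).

S_{R/S} = r_R/r_S = (k₁·C_A^2)/(k₂·C_A^0.5) = (k₁/k₂)·C_A^1.5.
= (2.62×4.620^2) / (0.334×4.620^0.5) = 55.92/0.7179 = 77.9.
Since the desired path is higher order in A, keeping C_A high (PFR or concentrated feed) favours R.

77.9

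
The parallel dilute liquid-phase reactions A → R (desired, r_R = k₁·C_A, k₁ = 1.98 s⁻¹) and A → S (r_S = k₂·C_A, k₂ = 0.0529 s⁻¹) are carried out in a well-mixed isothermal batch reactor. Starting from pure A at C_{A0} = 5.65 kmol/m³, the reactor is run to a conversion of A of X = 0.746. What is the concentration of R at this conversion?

C_A = C_{A0}(1−X) = 1.435 kmol/m³.
Both paths are first order in A, so the instantaneous fraction to R is constant: dC_R/d(−C_A) = k₁/(k₁+k₂) = 0.9740.
C_R = 0.9740·(C_{A0}−C_A) = 0.9740×4.215 = 4.11 kmol/m³.

4.11 kmol/m³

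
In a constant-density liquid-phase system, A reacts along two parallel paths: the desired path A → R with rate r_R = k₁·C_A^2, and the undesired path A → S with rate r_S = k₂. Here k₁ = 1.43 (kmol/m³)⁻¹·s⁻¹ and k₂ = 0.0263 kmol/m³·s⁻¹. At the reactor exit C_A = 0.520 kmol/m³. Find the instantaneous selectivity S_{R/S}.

14.7

S_{R/S} = r_R/r_S = (k₁·C_A^2)/(k₂) = (k₁/k₂)·C_A^2.
= (1.43×0.5200^2) / (0.0263) = 0.3867/0.02630 = 14.7.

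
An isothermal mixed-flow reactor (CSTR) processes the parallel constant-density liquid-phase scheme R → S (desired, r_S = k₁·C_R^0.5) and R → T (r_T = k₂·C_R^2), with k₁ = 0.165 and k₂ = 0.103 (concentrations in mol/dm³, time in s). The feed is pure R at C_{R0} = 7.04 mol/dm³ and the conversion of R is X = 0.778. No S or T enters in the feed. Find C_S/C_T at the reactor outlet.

Exit C_R = C_{R0}(1−X) = 7.04×0.222 = 1.563 mol/dm³.
In a CSTR the entire volume is at exit conditions, so r_S = 0.165×1.563^0.5 = 0.2063 and r_T = 0.103×1.563^2 = 0.2516.
Overall selectivity = C_S/C_T = r_Sτ/(r_Tτ) = r_S/r_T = 0.820.

0.820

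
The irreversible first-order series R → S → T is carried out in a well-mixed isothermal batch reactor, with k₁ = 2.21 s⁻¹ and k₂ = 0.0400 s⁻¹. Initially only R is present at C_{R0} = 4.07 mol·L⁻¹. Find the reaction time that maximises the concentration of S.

1.85 s

For first-order series the maximum of C_S occurs at t_opt = ln(k₂/k₁)/(k₂−k₁).
= ln(0.0400/2.21)/(0.0400−2.21) = ln(0.01810)/-2.170 = -4.012/-2.170 = 1.85 s.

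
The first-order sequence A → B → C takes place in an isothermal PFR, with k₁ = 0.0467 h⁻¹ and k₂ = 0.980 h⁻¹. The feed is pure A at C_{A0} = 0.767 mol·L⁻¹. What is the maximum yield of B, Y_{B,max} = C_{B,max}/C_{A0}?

0.0409

For a first-order series the maximum intermediate yield is C_{B,max}/C_{A0} = (k₁/k₂)^[k₂/(k₂−k₁)].
= (0.0467/0.980)^(0.980/(0.980−0.0467)) = (0.04765)^(1.050) = 0.04092.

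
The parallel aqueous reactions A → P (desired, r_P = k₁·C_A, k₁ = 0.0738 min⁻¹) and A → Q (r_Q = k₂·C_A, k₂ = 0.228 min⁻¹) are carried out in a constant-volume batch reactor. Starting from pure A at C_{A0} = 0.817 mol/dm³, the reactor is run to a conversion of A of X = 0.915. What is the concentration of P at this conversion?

0.183 mol/dm³

C_A = C_{A0}(1−X) = 0.06944 mol/dm³.
Both paths are first order in A, so the instantaneous fraction to P is constant: dC_P/d(−C_A) = k₁/(k₁+k₂) = 0.2445.
C_P = 0.2445·(C_{A0}−C_A) = 0.2445×0.7476 = 0.183 mol/dm³.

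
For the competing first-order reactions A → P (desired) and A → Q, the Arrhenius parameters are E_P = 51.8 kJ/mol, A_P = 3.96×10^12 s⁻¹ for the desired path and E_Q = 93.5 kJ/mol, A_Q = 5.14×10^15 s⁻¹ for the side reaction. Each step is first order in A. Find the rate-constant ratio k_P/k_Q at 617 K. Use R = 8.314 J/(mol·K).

2.61

k_P/k_Q = (A_P/A_Q)·exp[−(E_P−E_Q)/(RT)] = (A_P/A_Q)·exp[(E_Q−E_P)/(RT)].
(E_Q−E_P)/(RT) = (93.5−51.8)×10³/(8.314×617) = 41700/5130 = 8.129.
k_P/k_Q = (3.96×10^12/5.14×10^15)·exp(8.129) = 7.704×10^-4 × 3392 = 2.61.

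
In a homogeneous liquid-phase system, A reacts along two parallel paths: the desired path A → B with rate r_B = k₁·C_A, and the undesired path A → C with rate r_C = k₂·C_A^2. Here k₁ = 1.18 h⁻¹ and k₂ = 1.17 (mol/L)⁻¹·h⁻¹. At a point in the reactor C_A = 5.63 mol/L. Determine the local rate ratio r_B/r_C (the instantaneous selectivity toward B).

0.179

S_{B/C} = r_B/r_C = (k₁·C_A)/(k₂·C_A^2) = (k₁/k₂)·C_A⁻¹.
= (1.18×5.630) / (1.17×5.630^2) = 6.643/37.09 = 0.179.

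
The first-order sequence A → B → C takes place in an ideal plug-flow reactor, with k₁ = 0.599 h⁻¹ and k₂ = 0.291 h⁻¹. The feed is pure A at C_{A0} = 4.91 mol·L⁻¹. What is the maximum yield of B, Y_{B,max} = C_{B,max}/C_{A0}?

At the optimum, C_{B,max}/C_{A0} = (k₁/k₂)^[k₂/(k₂−k₁)].
= (0.599/0.291)^(0.291/(0.291−0.599)) = (2.058)^(-0.9448) = 0.5056.

0.506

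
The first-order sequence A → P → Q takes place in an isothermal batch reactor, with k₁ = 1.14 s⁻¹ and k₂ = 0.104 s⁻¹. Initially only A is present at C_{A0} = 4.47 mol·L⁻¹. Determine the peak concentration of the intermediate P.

3.51 mol·L⁻¹

Evaluating C_P at t_opt = ln(k₂/k₁)/(k₂−k₁) gives C_{P,max}/C_{A0} = (k₁/k₂)^[k₂/(k₂−k₁)].
= (1.14/0.104)^(0.104/(0.104−1.14)) = (10.96)^(-0.1004) = 0.7863.
C_{P,max} = 0.7863×4.47 = 3.51 mol·L⁻¹.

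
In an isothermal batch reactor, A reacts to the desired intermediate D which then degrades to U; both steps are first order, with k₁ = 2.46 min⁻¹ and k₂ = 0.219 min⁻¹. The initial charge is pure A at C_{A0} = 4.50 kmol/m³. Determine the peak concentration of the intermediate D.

Evaluating C_D at t_opt = ln(k₂/k₁)/(k₂−k₁) gives C_{D,max}/C_{A0} = (k₁/k₂)^[k₂/(k₂−k₁)].
= (2.46/0.219)^(0.219/(0.219−2.46)) = (11.23)^(-0.09772) = 0.7895.
C_{D,max} = 0.7895×4.50 = 3.55 kmol/m³.

3.55 kmol/m³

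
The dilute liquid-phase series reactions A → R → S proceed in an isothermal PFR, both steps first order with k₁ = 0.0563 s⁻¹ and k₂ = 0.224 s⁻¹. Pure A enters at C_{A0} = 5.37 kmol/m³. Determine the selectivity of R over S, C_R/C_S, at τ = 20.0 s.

0.184

For first-order series with pure A initially, C_R(τ) = k₁C_{A0}/(k₂−k₁)·(e^(−k₁τ) − e^(−k₂τ)).
e^(−k₁τ) = e^(−0.0563×20.0) = e^(−1.126) = 0.3243; e^(−k₂τ) = e^(−4.480) = 0.01133.
C_R = 0.0563×5.37/(0.224−0.0563) × (0.3243−0.01133) = 1.803×0.3130 = 0.5643 kmol/m³.
C_A = C_{A0}e^(−k₁τ) = 1.742 kmol/m³, so C_S = C_{A0}−C_A−C_R = 3.064 kmol/m³; C_R/C_S = 0.184.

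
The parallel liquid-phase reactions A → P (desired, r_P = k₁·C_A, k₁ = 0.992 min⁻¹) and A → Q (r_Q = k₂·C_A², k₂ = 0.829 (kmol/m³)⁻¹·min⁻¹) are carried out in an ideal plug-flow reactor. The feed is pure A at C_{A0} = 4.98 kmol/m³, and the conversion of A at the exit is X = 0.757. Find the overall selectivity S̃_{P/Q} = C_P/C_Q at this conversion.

0.427

C_A = C_{A0}(1−X) = 1.210 kmol/m³.
Along a PFR/batch, dC_P/dC_A = −r_P/(r_P+r_Q) = −k₁/(k₁+k₂·C_A).
Integrating from C_{A0} to C_A: C_P = (0.992/0.829)·ln[(0.992+0.829·4.98)/(0.992+0.829·1.21)] = 1.197·ln(5.120/1.995) = 1.128 kmol/m³.
C_Q = (C_{A0}−C_A)−C_P = 2.642 kmol/m³; S̃_{P/Q} = 1.128/2.642 = 0.427.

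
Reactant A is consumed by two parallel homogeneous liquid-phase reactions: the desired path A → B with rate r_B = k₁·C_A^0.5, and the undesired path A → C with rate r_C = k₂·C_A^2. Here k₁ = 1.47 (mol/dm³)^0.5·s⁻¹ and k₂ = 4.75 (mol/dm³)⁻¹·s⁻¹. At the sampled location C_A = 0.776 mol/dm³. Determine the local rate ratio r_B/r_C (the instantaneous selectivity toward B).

0.453

S_{B/C} = r_B/r_C = (k₁·C_A^0.5)/(k₂·C_A^2) = (k₁/k₂)·C_A^-1.5.
= (1.47×0.7760^0.5) / (4.75×0.7760^2) = 1.295/2.860 = 0.453.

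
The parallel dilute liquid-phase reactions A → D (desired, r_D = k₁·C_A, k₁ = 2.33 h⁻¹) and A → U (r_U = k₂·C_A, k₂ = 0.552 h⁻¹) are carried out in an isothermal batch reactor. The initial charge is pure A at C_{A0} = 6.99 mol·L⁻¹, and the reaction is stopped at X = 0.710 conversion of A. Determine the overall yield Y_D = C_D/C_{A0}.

C_A = C_{A0}(1−X) = 2.027 mol·L⁻¹.
Both paths are first order in A, so the instantaneous fraction to D is constant: dC_D/d(−C_A) = k₁/(k₁+k₂) = 0.8085.
C_D = 0.8085·(C_{A0}−C_A) = 0.8085×4.963 = 4.01 mol·L⁻¹.
Y_D = C_D/C_{A0} = 4.012/6.99 = 0.574.

0.574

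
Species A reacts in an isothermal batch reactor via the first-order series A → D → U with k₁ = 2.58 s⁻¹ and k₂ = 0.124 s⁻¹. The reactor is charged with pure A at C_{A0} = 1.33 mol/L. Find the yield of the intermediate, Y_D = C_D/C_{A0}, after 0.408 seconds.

0.632

Solving the coupled first-order balances gives C_D(t) = [k₁/(k₂−k₁)]·C_{A0}·(e^(−k₁t) − e^(−k₂t)).
e^(−k₁t) = e^(−2.58×0.408) = e^(−1.053) = 0.3490; e^(−k₂t) = e^(−0.05059) = 0.9507.
C_D = 2.58×1.33/(0.124−2.58) × (0.3490−0.9507) = (-1.397)×(-0.6017) = 0.8406 mol/L.
Y_D = C_D/C_{A0} = 0.8406/1.33 = 0.632.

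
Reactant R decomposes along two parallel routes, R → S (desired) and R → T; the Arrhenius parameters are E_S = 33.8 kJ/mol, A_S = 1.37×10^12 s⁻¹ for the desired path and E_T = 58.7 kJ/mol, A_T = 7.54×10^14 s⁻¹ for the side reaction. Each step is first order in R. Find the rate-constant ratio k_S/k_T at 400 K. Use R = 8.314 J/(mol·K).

With equal orders, S_{S/T} = k_S/k_T = (A_S/A_T)·exp[(E_T−E_S)/(RT)].
(E_T−E_S)/(RT) = (58.7−33.8)×10³/(8.314×400) = 24900/3326 = 7.487.
k_S/k_T = (1.37×10^12/7.54×10^14)·exp(7.487) = 0.001817 × 1785 = 3.24.

3.24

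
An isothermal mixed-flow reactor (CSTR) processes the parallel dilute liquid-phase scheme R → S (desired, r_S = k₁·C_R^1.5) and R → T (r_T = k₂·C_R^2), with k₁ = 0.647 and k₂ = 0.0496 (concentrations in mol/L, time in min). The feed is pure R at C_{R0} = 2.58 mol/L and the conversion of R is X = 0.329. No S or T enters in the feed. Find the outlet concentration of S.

0.771 mol/L

Exit C_R = C_{R0}(1−X) = 2.58×0.671 = 1.731 mol/L.
In a CSTR the entire volume is at exit conditions, so r_S = 0.647×1.731^1.5 = 1.474 and r_T = 0.0496×1.731^2 = 0.1487.
Fraction of consumed R going to S: r_S/(r_S+r_T) = 0.9084.
C_S = 0.9084·C_{R0}·X = 0.9084×2.58×0.329 = 0.771 mol/L.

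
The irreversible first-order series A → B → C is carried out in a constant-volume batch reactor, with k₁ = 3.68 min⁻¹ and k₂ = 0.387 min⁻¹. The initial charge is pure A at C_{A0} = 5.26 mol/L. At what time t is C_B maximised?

For first-order series the maximum of C_B occurs at t_opt = ln(k₂/k₁)/(k₂−k₁).
= ln(0.387/3.68)/(0.387−3.68) = ln(0.1052)/-3.293 = -2.252/-3.293 = 0.684 min.

0.684 min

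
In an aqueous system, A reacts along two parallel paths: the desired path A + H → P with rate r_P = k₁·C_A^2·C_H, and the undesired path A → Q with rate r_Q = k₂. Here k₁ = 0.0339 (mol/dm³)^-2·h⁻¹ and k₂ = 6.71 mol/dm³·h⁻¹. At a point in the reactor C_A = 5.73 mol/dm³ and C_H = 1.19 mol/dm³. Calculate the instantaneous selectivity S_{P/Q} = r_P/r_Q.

0.197

S_{P/Q} = r_P/r_Q = (k₁·C_A^2·C_H)/(k₂) = (k₁/k₂)·C_A^2·C_H.
= (0.0339×5.730^2×1.190) / (6.71) = 1.325/6.710 = 0.197.
Since the desired path is higher order in A, keeping C_A high (PFR or concentrated feed) favours P.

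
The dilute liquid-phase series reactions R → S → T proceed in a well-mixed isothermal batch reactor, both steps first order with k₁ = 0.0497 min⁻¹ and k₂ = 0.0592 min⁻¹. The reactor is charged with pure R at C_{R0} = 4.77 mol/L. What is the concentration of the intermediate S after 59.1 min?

0.568 mol/L

Solving the coupled first-order balances gives C_S(t) = [k₁/(k₂−k₁)]·C_{R0}·(e^(−k₁t) − e^(−k₂t)).
e^(−k₁t) = e^(−0.0497×59.1) = e^(−2.937) = 0.05301; e^(−k₂t) = e^(−3.499) = 0.03024.
C_S = 0.0497×4.77/(0.0592−0.0497) × (0.05301−0.03024) = 24.95×0.02277 = 0.5683 mol/L.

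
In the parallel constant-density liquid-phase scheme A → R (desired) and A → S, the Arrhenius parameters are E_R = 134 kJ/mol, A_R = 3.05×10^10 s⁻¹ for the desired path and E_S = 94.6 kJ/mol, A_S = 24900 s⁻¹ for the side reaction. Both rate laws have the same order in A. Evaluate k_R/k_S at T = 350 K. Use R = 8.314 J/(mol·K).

Since both paths have the same order in A, the concentration cancels and S_{R/S} = k_R/k_S = (A_R/A_S)·exp[(E_S−E_R)/(RT)].
(E_S−E_R)/(RT) = (94.6−134)×10³/(8.314×350) = -39400/2910 = -13.54.
k_R/k_S = (3.05×10^10/24900)·exp(-13.54) = 1.225×10^6 × 1.317×10^-6 = 1.61.

1.61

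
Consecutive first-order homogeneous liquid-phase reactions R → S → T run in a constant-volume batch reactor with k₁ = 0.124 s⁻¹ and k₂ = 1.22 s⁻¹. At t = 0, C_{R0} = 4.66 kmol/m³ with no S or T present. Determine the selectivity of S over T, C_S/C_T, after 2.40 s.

The intermediate concentration in a first-order A→B→C sequence is C_S = k₁C_{R0}(e^(−k₁t) − e^(−k₂t))/(k₂−k₁).
e^(−k₁t) = e^(−0.124×2.40) = e^(−0.2976) = 0.7426; e^(−k₂t) = e^(−2.928) = 0.05350.
C_S = 0.124×4.66/(1.22−0.124) × (0.7426−0.05350) = 0.5272×0.6891 = 0.3633 kmol/m³.
C_R = C_{R0}e^(−k₁t) = 3.461 kmol/m³, so C_T = C_{R0}−C_R−C_S = 0.8362 kmol/m³; C_S/C_T = 0.434.

0.434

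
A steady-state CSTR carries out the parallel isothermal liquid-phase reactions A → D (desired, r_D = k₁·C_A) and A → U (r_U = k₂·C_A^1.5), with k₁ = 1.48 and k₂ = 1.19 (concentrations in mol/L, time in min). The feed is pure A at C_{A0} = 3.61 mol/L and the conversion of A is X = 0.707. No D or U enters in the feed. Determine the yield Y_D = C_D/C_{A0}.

0.387

Exit C_A = C_{A0}(1−X) = 3.61×0.293 = 1.058 mol/L.
Rates in a CSTR are evaluated at the outlet concentration: r_D = 1.48×1.058 = 1.565, r_U = 1.19×1.058^1.5 = 1.295.
Fraction of consumed A going to D: r_D/(r_D+r_U) = 0.5474.
C_D = 0.5474·C_{A0}·X = 0.5474×3.61×0.707 = 1.40 mol/L; Y_D = C_D/C_{A0} = 0.387.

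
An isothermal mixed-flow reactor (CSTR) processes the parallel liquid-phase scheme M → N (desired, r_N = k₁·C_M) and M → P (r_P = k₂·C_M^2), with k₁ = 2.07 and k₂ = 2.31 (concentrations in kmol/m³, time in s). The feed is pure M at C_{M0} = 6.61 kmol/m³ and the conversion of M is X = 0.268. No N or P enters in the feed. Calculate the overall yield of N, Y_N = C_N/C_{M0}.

0.0419

Exit C_M = C_{M0}(1−X) = 6.61×0.732 = 4.839 kmol/m³.
A CSTR operates uniformly at the exit composition, giving r_N = 10.02 and r_P = 54.08 (each k·C_M^n at C_M = 4.839).
Fraction of consumed M going to N: r_N/(r_N+r_P) = 0.1563.
C_N = 0.1563·C_{M0}·X = 0.1563×6.61×0.268 = 0.277 kmol/m³; Y_N = C_N/C_{M0} = 0.0419.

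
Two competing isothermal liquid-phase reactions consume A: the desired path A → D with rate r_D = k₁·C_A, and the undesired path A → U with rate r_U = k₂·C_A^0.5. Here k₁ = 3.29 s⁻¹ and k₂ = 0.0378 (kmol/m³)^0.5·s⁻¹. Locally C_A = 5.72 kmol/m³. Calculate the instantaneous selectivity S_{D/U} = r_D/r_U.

208

S_{D/U} = r_D/r_U = (k₁·C_A)/(k₂·C_A^0.5) = (k₁/k₂)·C_A^0.5.
= (3.29×5.720) / (0.0378×5.720^0.5) = 18.82/0.09040 = 208.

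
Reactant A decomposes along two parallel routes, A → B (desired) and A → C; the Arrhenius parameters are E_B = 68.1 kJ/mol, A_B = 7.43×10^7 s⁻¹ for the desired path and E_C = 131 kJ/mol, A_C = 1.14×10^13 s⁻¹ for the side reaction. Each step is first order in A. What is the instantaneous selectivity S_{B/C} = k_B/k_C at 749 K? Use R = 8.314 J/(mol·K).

With equal orders, S_{B/C} = k_B/k_C = (A_B/A_C)·exp[(E_C−E_B)/(RT)].
(E_C−E_B)/(RT) = (131−68.1)×10³/(8.314×749) = 62900/6227 = 10.10.
k_B/k_C = (7.43×10^7/1.14×10^13)·exp(10.10) = 6.518×10^-6 × 24364 = 0.159.

0.159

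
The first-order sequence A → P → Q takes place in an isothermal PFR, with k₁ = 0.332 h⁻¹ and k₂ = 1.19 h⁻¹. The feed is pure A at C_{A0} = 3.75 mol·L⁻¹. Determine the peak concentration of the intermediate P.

0.638 mol·L⁻¹

For a first-order series the maximum intermediate yield is C_{P,max}/C_{A0} = (k₁/k₂)^[k₂/(k₂−k₁)].
= (0.332/1.19)^(1.19/(1.19−0.332)) = (0.2790)^(1.387) = 0.1702.
C_{P,max} = 0.1702×3.75 = 0.638 mol·L⁻¹.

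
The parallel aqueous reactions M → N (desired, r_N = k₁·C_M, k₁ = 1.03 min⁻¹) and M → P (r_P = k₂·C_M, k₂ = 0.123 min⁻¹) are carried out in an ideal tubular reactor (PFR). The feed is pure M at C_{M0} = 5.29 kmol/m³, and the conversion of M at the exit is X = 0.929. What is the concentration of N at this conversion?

C_M = C_{M0}(1−X) = 0.3756 kmol/m³.
Both paths are first order in M, so the instantaneous fraction to N is constant: dC_N/d(−C_M) = k₁/(k₁+k₂) = 0.8933.
C_N = 0.8933·(C_{M0}−C_M) = 0.8933×4.914 = 4.39 kmol/m³.

4.39 kmol/m³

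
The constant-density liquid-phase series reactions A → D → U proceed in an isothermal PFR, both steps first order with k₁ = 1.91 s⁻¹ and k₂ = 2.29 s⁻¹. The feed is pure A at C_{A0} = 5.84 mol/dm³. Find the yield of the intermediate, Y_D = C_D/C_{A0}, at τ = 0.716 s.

0.305

For first-order series with pure A initially, C_D(τ) = k₁C_{A0}/(k₂−k₁)·(e^(−k₁τ) − e^(−k₂τ)).
e^(−k₁τ) = e^(−1.91×0.716) = e^(−1.368) = 0.2547; e^(−k₂τ) = e^(−1.640) = 0.1940.
C_D = 1.91×5.84/(2.29−1.91) × (0.2547−0.1940) = 29.35×0.06068 = 1.781 mol/dm³.
Y_D = C_D/C_{A0} = 1.781/5.84 = 0.305.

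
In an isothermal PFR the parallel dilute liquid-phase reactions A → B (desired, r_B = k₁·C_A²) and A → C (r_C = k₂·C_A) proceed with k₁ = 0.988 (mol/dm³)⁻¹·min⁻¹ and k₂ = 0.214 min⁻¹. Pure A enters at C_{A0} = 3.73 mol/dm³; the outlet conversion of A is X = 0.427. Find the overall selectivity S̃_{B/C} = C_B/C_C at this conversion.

C_A = C_{A0}(1−X) = 2.137 mol/dm³.
Along a PFR/batch, dC_C/dC_A = −r_C/(r_B+r_C) = −k₂/(k₂+k₁·C_A).
Integrating from C_{A0} to C_A: C_C = (0.214/0.988)·ln[(0.214+0.988·3.73)/(0.214+0.988·2.14)] = 0.2166·ln(3.899/2.326) = 0.1119 mol/dm³.
Then C_B = (C_{A0}−C_A) − C_C = 1.593 − 0.1119 = 1.481 mol/dm³.
S̃_{B/C} = C_B/C_C = 1.481/0.1119 = 13.2.

13.2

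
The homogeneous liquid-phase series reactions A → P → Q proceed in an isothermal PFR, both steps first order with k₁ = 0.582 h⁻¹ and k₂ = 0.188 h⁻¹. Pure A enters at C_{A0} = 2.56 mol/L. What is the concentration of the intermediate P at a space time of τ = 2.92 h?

The intermediate concentration in a first-order A→B→C sequence is C_P = k₁C_{A0}(e^(−k₁τ) − e^(−k₂τ))/(k₂−k₁).
e^(−k₁τ) = e^(−0.582×2.92) = e^(−1.699) = 0.1828; e^(−k₂τ) = e^(−0.5490) = 0.5776.
C_P = 0.582×2.56/(0.188−0.582) × (0.1828−0.5776) = (-3.782)×(-0.3948) = 1.493 mol/L.

1.49 mol/L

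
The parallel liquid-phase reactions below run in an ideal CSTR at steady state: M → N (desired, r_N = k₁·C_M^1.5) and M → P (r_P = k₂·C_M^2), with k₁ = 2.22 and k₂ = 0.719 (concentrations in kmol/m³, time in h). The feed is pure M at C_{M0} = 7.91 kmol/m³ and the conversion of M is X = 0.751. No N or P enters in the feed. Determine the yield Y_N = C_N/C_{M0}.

0.516

Exit C_M = C_{M0}(1−X) = 7.91×0.249 = 1.970 kmol/m³.
In a CSTR the entire volume is at exit conditions, so r_N = 2.22×1.970^1.5 = 6.136 and r_P = 0.719×1.970^2 = 2.789.
Fraction of consumed M going to N: r_N/(r_N+r_P) = 0.6875.
C_N = 0.6875·C_{M0}·X = 0.6875×7.91×0.751 = 4.08 kmol/m³; Y_N = C_N/C_{M0} = 0.516.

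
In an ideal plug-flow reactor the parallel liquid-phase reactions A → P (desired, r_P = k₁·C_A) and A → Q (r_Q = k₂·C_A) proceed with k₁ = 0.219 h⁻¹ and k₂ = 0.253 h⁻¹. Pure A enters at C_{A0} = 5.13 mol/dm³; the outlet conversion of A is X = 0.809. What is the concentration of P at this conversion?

C_A = C_{A0}(1−X) = 0.9798 mol/dm³.
Both paths are first order in A, so the instantaneous fraction to P is constant: dC_P/d(−C_A) = k₁/(k₁+k₂) = 0.4640.
C_P = 0.4640·(C_{A0}−C_A) = 0.4640×4.150 = 1.93 mol/dm³.

1.93 mol/dm³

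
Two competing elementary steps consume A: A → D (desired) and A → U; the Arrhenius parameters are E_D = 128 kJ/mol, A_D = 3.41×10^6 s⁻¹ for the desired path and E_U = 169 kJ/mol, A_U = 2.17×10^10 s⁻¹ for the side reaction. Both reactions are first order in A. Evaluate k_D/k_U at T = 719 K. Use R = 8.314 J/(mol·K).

With equal orders, S_{D/U} = k_D/k_U = (A_D/A_U)·exp[(E_U−E_D)/(RT)].
(E_U−E_D)/(RT) = (169−128)×10³/(8.314×719) = 41000/5978 = 6.859.
k_D/k_U = (3.41×10^6/2.17×10^10)·exp(6.859) = 1.571×10^-4 × 952.2 = 0.150.
Since E_D < E_U, lowering the temperature improves selectivity toward D.

0.150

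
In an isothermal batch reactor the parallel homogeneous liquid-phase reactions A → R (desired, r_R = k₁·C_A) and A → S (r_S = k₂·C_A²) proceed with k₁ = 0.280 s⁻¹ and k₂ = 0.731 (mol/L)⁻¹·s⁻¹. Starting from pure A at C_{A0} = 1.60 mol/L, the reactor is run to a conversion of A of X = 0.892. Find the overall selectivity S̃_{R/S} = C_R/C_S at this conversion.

0.518

C_A = C_{A0}(1−X) = 0.1728 mol/L.
Along a PFR/batch, dC_R/dC_A = −r_R/(r_R+r_S) = −k₁/(k₁+k₂·C_A).
Integrating from C_{A0} to C_A: C_R = (0.280/0.731)·ln[(0.280+0.731·1.60)/(0.280+0.731·0.173)] = 0.3830·ln(1.450/0.4063) = 0.4872 mol/L.
C_S = (C_{A0}−C_A)−C_R = 0.9400 mol/L; S̃_{R/S} = 0.4872/0.9400 = 0.518.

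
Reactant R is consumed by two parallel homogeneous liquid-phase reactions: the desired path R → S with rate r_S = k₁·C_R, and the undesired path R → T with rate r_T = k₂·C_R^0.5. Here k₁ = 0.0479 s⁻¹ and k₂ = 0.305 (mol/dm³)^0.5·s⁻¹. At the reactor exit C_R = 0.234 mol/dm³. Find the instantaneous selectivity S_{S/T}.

0.0760

S_{S/T} = r_S/r_T = (k₁·C_R)/(k₂·C_R^0.5) = (k₁/k₂)·C_R^0.5.
= (0.0479×0.2340) / (0.305×0.2340^0.5) = 0.01121/0.1475 = 0.0760.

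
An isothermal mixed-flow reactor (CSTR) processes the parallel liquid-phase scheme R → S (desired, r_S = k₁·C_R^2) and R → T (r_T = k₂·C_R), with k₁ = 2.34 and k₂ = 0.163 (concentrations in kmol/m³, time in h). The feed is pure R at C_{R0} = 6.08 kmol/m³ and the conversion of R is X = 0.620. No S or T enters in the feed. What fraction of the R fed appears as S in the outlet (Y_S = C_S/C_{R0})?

Exit C_R = C_{R0}(1−X) = 6.08×0.380 = 2.310 kmol/m³.
Rates in a CSTR are evaluated at the outlet concentration: r_S = 2.34×2.310^2 = 12.49, r_T = 0.163×2.310 = 0.3766.
Fraction of consumed R going to S: r_S/(r_S+r_T) = 0.9707.
C_S = 0.9707·C_{R0}·X = 0.9707×6.08×0.620 = 3.66 kmol/m³; Y_S = C_S/C_{R0} = 0.602.

0.602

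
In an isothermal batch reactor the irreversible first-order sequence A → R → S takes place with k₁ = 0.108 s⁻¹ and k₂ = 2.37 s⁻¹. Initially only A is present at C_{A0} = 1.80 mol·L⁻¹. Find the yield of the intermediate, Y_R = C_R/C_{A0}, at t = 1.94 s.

The intermediate concentration in a first-order A→B→C sequence is C_R = k₁C_{A0}(e^(−k₁t) − e^(−k₂t))/(k₂−k₁).
e^(−k₁t) = e^(−0.108×1.94) = e^(−0.2095) = 0.8110; e^(−k₂t) = e^(−4.598) = 0.01007.
C_R = 0.108×1.80/(2.37−0.108) × (0.8110−0.01007) = 0.08594×0.8009 = 0.06883 mol·L⁻¹.
Y_R = C_R/C_{A0} = 0.06883/1.80 = 0.0382.

0.0382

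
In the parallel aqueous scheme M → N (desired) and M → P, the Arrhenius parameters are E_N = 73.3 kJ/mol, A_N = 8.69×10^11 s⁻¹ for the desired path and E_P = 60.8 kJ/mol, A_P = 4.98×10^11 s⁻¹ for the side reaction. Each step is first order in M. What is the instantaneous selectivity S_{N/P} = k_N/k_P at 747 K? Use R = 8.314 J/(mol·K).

0.233

k_N/k_P = (A_N/A_P)·exp[−(E_N−E_P)/(RT)] = (A_N/A_P)·exp[(E_P−E_N)/(RT)].
(E_P−E_N)/(RT) = (60.8−73.3)×10³/(8.314×747) = -12500/6211 = -2.013.
k_N/k_P = (8.69×10^11/4.98×10^11)·exp(-2.013) = 1.745 × 0.1336 = 0.233.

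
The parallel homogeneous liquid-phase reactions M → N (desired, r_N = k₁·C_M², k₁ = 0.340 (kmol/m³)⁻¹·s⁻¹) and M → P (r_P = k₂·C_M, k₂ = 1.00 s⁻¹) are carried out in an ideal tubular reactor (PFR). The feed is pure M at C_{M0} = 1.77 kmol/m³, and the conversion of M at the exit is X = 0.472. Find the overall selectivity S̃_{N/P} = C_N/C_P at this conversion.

0.455

C_M = C_{M0}(1−X) = 0.9346 kmol/m³.
Along a PFR/batch, dC_P/dC_M = −r_P/(r_N+r_P) = −k₂/(k₂+k₁·C_M).
Integrating from C_{M0} to C_M: C_P = (1.00/0.340)·ln[(1.00+0.340·1.77)/(1.00+0.340·0.935)] = 2.941·ln(1.602/1.318) = 0.5741 kmol/m³.
Then C_N = (C_{M0}−C_M) − C_P = 0.8354 − 0.5741 = 0.2613 kmol/m³.
S̃_{N/P} = C_N/C_P = 0.2613/0.5741 = 0.455.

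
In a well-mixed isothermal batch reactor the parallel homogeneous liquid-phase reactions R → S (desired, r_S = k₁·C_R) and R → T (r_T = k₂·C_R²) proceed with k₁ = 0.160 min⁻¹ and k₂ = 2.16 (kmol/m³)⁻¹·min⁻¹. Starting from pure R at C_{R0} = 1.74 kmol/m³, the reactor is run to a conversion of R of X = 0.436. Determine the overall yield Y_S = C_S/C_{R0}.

C_R = C_{R0}(1−X) = 0.9814 kmol/m³.
Along a PFR/batch, dC_S/dC_R = −r_S/(r_S+r_T) = −k₁/(k₁+k₂·C_R).
Integrating from C_{R0} to C_R: C_S = (0.160/2.16)·ln[(0.160+2.16·1.74)/(0.160+2.16·0.981)] = 0.07407·ln(3.918/2.280) = 0.04012 kmol/m³.
Y_S = C_S/C_{R0} = 0.04012/1.74 = 0.0231.

0.0231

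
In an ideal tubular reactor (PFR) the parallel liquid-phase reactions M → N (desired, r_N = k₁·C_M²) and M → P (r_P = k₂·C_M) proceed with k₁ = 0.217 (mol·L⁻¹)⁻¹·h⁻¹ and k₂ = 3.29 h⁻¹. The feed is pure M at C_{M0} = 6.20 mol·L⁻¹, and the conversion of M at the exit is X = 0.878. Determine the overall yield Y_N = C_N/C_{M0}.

C_M = C_{M0}(1−X) = 0.7564 mol·L⁻¹.
Along a PFR/batch, dC_P/dC_M = −r_P/(r_N+r_P) = −k₂/(k₂+k₁·C_M).
Integrating from C_{M0} to C_M: C_P = (3.29/0.217)·ln[(3.29+0.217·6.20)/(3.29+0.217·0.756)] = 15.16·ln(4.635/3.454) = 4.460 mol·L⁻¹.
Then C_N = (C_{M0}−C_M) − C_P = 5.444 − 4.460 = 0.9839 mol·L⁻¹.
Y_N = C_N/C_{M0} = 0.9839/6.20 = 0.159.

0.159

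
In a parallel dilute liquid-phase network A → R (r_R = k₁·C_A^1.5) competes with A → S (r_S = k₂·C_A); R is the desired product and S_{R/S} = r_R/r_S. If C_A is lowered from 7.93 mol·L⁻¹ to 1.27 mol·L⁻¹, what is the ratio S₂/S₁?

S_{R/S} = (k₁/k₂)·C_A^0.5, so S₂/S₁ = (C_{A,2}/C_{A,1})^0.5.
= (1.27/7.93)^0.5 = (0.1602)^0.5 = 0.400.
Selectivity toward R falls as C_A falls — high-concentration operation is favoured.

0.400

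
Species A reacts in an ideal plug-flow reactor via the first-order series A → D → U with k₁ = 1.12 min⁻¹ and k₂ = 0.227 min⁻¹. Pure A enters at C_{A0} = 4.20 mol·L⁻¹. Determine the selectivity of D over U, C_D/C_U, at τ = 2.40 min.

For first-order series with pure A initially, C_D(τ) = k₁C_{A0}/(k₂−k₁)·(e^(−k₁τ) − e^(−k₂τ)).
e^(−k₁τ) = e^(−1.12×2.40) = e^(−2.688) = 0.06802; e^(−k₂τ) = e^(−0.5448) = 0.5800.
C_D = 1.12×4.20/(0.227−1.12) × (0.06802−0.5800) = (-5.268)×(-0.5119) = 2.697 mol·L⁻¹.
C_A = C_{A0}e^(−k₁τ) = 0.2857 mol·L⁻¹, so C_U = C_{A0}−C_A−C_D = 1.218 mol·L⁻¹; C_D/C_U = 2.21.

2.21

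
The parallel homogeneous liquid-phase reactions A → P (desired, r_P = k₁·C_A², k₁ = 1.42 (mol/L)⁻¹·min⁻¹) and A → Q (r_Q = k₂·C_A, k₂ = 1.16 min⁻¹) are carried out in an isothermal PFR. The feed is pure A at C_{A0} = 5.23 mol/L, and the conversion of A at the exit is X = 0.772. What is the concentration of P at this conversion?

C_A = C_{A0}(1−X) = 1.192 mol/L.
Along a PFR/batch, dC_Q/dC_A = −r_Q/(r_P+r_Q) = −k₂/(k₂+k₁·C_A).
Integrating from C_{A0} to C_A: C_Q = (1.16/1.42)·ln[(1.16+1.42·5.23)/(1.16+1.42·1.19)] = 0.8169·ln(8.587/2.853) = 0.9000 mol/L.
Then C_P = (C_{A0}−C_A) − C_Q = 4.038 − 0.9000 = 3.138 mol/L.

3.14 mol/L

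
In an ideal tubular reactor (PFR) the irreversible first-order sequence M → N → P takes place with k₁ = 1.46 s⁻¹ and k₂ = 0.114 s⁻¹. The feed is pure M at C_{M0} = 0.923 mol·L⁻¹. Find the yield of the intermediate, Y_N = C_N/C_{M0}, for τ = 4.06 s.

0.680

For first-order series with pure M initially, C_N(τ) = k₁C_{M0}/(k₂−k₁)·(e^(−k₁τ) − e^(−k₂τ)).
e^(−k₁τ) = e^(−1.46×4.06) = e^(−5.928) = 0.002665; e^(−k₂τ) = e^(−0.4628) = 0.6295.
C_N = 1.46×0.923/(0.114−1.46) × (0.002665−0.6295) = (-1.001)×(-0.6268) = 0.6276 mol·L⁻¹.
Y_N = C_N/C_{M0} = 0.6276/0.923 = 0.680.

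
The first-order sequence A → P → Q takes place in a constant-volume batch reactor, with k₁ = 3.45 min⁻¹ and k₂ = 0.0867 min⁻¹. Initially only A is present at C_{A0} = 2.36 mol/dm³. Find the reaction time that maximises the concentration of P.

Setting dC_P/dt = 0 gives t_opt = ln(k₂/k₁)/(k₂−k₁).
= ln(0.0867/3.45)/(0.0867−3.45) = ln(0.02513)/-3.363 = -3.684/-3.363 = 1.10 min.

1.10 min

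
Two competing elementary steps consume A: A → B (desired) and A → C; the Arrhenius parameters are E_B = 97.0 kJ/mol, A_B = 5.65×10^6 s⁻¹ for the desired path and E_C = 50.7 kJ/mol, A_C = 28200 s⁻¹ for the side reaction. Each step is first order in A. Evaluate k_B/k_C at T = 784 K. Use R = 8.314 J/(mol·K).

0.165

k_B/k_C = (A_B/A_C)·exp[−(E_B−E_C)/(RT)] = (A_B/A_C)·exp[(E_C−E_B)/(RT)].
(E_C−E_B)/(RT) = (50.7−97.0)×10³/(8.314×784) = -46300/6518 = -7.103.
k_B/k_C = (5.65×10^6/28200)·exp(-7.103) = 200.4 × 8.225×10^-4 = 0.165.
Since E_B > E_C, raising the temperature improves selectivity toward B.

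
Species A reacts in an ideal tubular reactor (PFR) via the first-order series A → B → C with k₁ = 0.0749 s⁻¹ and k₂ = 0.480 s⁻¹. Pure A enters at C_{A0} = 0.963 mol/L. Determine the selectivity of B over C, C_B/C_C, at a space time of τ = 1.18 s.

3.17

For first-order series with pure A initially, C_B(τ) = k₁C_{A0}/(k₂−k₁)·(e^(−k₁τ) − e^(−k₂τ)).
e^(−k₁τ) = e^(−0.0749×1.18) = e^(−0.08838) = 0.9154; e^(−k₂τ) = e^(−0.5664) = 0.5676.
C_B = 0.0749×0.963/(0.480−0.0749) × (0.9154−0.5676) = 0.1781×0.3478 = 0.06193 mol/L.
C_A = C_{A0}e^(−k₁τ) = 0.8815 mol/L, so C_C = C_{A0}−C_A−C_B = 0.01952 mol/L; C_B/C_C = 3.17.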